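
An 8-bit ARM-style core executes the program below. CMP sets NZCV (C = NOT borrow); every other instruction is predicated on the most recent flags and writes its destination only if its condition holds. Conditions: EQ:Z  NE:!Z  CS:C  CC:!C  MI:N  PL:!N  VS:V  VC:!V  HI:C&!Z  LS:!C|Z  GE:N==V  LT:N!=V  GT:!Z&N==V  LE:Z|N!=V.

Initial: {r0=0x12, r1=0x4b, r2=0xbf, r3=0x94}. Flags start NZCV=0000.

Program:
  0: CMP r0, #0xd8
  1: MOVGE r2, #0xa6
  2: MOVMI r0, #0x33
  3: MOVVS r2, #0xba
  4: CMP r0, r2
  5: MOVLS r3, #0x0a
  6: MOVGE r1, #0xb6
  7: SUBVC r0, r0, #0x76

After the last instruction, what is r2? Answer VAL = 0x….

VAL = 0xa6

[0] flags=0000 → (cmp)
[1] flags=0000 GE?T → r2=0xa6
[2] flags=0000 MI?F → skip
[3] flags=0000 VS?F → skip
[4] flags=0000 → (cmp)
[5] flags=0000 LS?T → r3=0x0a
[6] flags=0000 GE?T → r1=0xb6
[7] flags=0000 VC?T → r0=0x9c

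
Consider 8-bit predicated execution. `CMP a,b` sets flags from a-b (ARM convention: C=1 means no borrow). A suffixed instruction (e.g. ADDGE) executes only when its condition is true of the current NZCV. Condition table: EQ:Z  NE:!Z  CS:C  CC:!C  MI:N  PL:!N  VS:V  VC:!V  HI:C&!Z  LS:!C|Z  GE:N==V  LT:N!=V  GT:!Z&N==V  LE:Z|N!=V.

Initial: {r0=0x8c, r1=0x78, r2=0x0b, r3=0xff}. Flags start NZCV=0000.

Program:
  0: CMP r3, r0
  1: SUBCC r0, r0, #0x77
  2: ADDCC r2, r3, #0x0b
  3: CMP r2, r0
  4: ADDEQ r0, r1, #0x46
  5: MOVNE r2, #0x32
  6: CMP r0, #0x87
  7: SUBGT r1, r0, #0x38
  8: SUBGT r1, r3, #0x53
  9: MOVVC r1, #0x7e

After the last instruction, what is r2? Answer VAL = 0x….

0: ✓ CMP  NZCV=0010
1: · SUBCC
2: · ADDCC
3: ✓ CMP  NZCV=0000
4: · ADDEQ
5: ✓ MOVNE  r2←0x32
6: ✓ CMP  NZCV=0010
7: ✓ SUBGT  r1←0x54
8: ✓ SUBGT  r1←0xac
9: ✓ MOVVC  r1←0x7e

VAL = 0x32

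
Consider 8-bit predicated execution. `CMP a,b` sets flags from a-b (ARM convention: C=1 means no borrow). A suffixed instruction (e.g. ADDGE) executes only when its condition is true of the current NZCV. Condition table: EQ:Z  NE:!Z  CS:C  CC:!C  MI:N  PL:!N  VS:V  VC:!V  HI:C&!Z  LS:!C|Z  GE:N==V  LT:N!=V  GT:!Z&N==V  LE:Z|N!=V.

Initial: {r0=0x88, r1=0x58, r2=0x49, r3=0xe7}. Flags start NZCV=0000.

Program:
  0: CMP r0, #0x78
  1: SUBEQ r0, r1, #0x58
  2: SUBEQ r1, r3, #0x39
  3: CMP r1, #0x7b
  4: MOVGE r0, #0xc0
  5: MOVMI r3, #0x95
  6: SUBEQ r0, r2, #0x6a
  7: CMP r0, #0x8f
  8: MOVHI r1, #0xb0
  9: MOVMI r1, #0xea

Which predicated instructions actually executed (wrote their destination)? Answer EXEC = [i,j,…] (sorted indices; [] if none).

EXEC = [5,9]

0: ✓ CMP  NZCV=0011
1: · SUBEQ
2: · SUBEQ
3: ✓ CMP  NZCV=1000
4: · MOVGE
5: ✓ MOVMI  r3←0x95
6: · SUBEQ
7: ✓ CMP  NZCV=1000
8: · MOVHI
9: ✓ MOVMI  r1←0xea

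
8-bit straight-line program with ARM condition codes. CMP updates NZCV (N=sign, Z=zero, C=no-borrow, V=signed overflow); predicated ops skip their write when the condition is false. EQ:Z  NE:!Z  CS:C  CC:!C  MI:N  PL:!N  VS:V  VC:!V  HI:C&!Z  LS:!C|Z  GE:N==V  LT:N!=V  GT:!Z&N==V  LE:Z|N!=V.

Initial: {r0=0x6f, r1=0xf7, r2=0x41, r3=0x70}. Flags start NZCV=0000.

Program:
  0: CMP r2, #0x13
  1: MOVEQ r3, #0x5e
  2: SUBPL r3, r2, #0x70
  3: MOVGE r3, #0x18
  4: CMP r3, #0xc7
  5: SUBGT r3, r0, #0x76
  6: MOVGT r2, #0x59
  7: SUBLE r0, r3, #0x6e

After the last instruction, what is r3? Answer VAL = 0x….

VAL = 0xf9

0: ✓ CMP  NZCV=0010
1: · MOVEQ
2: ✓ SUBPL  r3←0xd1
3: ✓ MOVGE  r3←0x18
4: ✓ CMP  NZCV=0000
5: ✓ SUBGT  r3←0xf9
6: ✓ MOVGT  r2←0x59
7: · SUBLE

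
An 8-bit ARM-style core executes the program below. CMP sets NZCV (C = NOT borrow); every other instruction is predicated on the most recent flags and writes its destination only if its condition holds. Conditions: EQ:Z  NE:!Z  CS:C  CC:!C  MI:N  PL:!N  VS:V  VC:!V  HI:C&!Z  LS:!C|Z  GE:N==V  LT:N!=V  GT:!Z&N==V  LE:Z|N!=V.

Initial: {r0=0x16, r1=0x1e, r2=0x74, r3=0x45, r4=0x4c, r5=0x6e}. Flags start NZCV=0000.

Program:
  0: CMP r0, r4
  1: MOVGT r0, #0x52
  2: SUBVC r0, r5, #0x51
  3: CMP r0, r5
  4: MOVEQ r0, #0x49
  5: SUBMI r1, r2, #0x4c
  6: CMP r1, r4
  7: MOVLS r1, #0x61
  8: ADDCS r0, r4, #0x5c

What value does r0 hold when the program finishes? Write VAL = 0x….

0: ✓ CMP  NZCV=1000
1: · MOVGT
2: ✓ SUBVC  r0←0x1d
3: ✓ CMP  NZCV=1000
4: · MOVEQ
5: ✓ SUBMI  r1←0x28
6: ✓ CMP  NZCV=1000
7: ✓ MOVLS  r1←0x61
8: · ADDCS

VAL = 0x1d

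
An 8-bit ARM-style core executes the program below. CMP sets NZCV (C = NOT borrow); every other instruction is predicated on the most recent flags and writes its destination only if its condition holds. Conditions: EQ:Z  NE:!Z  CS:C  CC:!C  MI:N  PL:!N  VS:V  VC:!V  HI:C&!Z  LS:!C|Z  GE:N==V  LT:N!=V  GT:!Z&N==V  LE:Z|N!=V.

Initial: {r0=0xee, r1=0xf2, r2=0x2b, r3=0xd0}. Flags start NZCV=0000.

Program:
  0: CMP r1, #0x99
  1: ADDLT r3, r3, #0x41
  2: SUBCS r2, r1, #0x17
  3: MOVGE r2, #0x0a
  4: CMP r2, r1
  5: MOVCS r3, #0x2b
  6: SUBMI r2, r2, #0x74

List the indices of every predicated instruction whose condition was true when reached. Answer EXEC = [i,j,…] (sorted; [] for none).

[0] flags=0010 → (cmp)
[1] flags=0010 LT?F → skip
[2] flags=0010 CS?T → r2=0xdb
[3] flags=0010 GE?T → r2=0x0a
[4] flags=0000 → (cmp)
[5] flags=0000 CS?F → skip
[6] flags=0000 MI?F → skip

EXEC = [2,3]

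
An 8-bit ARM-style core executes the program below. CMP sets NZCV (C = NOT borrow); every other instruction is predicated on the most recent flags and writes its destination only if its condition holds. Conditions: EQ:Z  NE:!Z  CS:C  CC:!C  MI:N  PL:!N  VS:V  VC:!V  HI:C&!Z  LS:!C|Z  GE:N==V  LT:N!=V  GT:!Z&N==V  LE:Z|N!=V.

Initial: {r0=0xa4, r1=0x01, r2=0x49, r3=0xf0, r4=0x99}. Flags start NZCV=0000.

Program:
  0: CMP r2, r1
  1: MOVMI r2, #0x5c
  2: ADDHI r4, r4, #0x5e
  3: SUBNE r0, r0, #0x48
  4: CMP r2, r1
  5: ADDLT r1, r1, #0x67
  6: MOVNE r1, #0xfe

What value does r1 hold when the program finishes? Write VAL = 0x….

VAL = 0xfe

[0] flags=0010 → (cmp)
[1] flags=0010 MI?F → skip
[2] flags=0010 HI?T → r4=0xf7
[3] flags=0010 NE?T → r0=0x5c
[4] flags=0010 → (cmp)
[5] flags=0010 LT?F → skip
[6] flags=0010 NE?T → r1=0xfe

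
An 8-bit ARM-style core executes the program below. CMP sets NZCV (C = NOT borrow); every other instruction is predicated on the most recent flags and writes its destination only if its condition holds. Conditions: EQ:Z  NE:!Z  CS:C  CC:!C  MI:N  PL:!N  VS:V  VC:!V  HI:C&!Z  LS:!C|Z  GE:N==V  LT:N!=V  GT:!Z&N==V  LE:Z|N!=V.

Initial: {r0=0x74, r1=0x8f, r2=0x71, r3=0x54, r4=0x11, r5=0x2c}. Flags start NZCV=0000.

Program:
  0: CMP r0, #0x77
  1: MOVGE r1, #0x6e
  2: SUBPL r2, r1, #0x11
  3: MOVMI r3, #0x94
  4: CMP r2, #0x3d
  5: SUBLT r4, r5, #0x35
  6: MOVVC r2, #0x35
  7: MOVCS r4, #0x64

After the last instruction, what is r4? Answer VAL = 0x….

0: ✓ CMP  NZCV=1000
1: · MOVGE
2: · SUBPL
3: ✓ MOVMI  r3←0x94
4: ✓ CMP  NZCV=0010
5: · SUBLT
6: ✓ MOVVC  r2←0x35
7: ✓ MOVCS  r4←0x64

VAL = 0x64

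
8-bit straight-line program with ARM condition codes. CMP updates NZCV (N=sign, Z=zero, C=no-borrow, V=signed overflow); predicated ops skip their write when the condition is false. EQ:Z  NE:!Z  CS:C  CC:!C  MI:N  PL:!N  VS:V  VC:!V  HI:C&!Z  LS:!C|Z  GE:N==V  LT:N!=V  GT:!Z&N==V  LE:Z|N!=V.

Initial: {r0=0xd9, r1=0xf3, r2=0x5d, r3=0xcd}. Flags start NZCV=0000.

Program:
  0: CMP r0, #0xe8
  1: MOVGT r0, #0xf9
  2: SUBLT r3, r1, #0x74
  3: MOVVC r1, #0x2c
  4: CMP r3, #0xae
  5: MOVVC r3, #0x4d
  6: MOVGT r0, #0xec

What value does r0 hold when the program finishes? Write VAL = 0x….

VAL = 0xec

0: ✓ CMP  NZCV=1000
1: · MOVGT
2: ✓ SUBLT  r3←0x7f
3: ✓ MOVVC  r1←0x2c
4: ✓ CMP  NZCV=1001
5: · MOVVC
6: ✓ MOVGT  r0←0xec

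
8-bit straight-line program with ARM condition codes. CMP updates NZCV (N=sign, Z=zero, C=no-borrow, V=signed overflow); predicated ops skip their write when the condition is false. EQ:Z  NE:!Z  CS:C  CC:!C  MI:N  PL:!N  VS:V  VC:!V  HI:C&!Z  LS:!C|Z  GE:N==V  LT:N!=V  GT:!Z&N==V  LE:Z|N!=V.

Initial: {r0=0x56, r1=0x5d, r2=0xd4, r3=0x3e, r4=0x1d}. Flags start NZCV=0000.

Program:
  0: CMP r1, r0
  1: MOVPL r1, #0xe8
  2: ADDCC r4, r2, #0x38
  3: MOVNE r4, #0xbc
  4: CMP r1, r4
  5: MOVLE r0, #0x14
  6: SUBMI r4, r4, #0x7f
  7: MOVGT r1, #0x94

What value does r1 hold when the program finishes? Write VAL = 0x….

VAL = 0x94

0: ✓ CMP  NZCV=0010
1: ✓ MOVPL  r1←0xe8
2: · ADDCC
3: ✓ MOVNE  r4←0xbc
4: ✓ CMP  NZCV=0010
5: · MOVLE
6: · SUBMI
7: ✓ MOVGT  r1←0x94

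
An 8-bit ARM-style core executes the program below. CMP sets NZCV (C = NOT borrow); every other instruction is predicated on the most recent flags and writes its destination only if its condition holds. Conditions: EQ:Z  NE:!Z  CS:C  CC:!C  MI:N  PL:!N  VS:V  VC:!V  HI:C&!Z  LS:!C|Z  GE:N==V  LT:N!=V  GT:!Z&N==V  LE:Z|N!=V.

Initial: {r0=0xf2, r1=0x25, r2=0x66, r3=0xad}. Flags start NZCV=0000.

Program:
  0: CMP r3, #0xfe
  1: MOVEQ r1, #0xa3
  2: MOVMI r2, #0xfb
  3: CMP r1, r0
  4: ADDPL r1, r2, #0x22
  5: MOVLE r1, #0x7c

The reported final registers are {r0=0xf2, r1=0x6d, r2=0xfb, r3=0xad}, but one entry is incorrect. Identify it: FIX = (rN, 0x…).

0: ✓ CMP  NZCV=1000
1: · MOVEQ
2: ✓ MOVMI  r2←0xfb
3: ✓ CMP  NZCV=0000
4: ✓ ADDPL  r1←0x1d
5: · MOVLE

FIX = (r1, 0x1d)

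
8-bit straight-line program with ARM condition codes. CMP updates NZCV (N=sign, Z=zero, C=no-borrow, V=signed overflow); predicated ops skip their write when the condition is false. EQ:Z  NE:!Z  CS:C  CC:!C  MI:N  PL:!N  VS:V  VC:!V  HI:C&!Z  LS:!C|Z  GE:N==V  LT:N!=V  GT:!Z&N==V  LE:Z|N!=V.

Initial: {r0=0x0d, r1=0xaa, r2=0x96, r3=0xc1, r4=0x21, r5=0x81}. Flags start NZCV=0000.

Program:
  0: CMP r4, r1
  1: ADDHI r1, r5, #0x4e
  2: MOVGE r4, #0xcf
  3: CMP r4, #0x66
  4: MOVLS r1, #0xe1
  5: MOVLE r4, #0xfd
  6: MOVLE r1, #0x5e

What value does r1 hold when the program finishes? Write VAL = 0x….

[0] flags=0000 → (cmp)
[1] flags=0000 HI?F → skip
[2] flags=0000 GE?T → r4=0xcf
[3] flags=0011 → (cmp)
[4] flags=0011 LS?F → skip
[5] flags=0011 LE?T → r4=0xfd
[6] flags=0011 LE?T → r1=0x5e

VAL = 0x5e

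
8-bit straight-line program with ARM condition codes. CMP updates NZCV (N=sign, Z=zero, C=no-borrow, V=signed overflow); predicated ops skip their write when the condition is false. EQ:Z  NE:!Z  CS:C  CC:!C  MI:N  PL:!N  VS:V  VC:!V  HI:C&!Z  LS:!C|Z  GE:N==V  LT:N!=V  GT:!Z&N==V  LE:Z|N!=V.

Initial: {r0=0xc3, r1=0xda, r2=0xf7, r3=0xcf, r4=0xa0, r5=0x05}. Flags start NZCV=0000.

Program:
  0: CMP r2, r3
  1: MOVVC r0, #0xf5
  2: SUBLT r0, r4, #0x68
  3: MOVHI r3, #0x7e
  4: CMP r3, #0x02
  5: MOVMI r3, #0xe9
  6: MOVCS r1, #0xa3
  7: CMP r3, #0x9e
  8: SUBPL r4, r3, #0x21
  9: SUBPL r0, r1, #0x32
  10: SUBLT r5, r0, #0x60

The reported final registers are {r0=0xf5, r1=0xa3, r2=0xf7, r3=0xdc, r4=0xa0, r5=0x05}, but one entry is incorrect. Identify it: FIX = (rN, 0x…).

0: ✓ CMP  NZCV=0010
1: ✓ MOVVC  r0←0xf5
2: · SUBLT
3: ✓ MOVHI  r3←0x7e
4: ✓ CMP  NZCV=0010
5: · MOVMI
6: ✓ MOVCS  r1←0xa3
7: ✓ CMP  NZCV=1001
8: · SUBPL
9: · SUBPL
10: · SUBLT

FIX = (r3, 0x7e)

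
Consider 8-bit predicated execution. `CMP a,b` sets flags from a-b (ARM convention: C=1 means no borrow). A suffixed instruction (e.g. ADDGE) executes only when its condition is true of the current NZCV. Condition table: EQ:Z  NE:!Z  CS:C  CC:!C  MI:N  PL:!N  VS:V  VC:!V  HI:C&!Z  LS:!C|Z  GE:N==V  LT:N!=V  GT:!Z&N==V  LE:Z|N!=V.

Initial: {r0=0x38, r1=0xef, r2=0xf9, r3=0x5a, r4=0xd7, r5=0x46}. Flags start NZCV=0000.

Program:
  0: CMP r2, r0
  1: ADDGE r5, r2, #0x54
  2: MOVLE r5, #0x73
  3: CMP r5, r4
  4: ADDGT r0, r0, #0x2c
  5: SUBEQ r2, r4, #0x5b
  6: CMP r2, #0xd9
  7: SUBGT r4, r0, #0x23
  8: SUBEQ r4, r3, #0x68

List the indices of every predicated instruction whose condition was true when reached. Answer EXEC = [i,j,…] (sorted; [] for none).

[0] flags=1010 → (cmp)
[1] flags=1010 GE?F → skip
[2] flags=1010 LE?T → r5=0x73
[3] flags=1001 → (cmp)
[4] flags=1001 GT?T → r0=0x64
[5] flags=1001 EQ?F → skip
[6] flags=0010 → (cmp)
[7] flags=0010 GT?T → r4=0x41
[8] flags=0010 EQ?F → skip

EXEC = [2,4,7]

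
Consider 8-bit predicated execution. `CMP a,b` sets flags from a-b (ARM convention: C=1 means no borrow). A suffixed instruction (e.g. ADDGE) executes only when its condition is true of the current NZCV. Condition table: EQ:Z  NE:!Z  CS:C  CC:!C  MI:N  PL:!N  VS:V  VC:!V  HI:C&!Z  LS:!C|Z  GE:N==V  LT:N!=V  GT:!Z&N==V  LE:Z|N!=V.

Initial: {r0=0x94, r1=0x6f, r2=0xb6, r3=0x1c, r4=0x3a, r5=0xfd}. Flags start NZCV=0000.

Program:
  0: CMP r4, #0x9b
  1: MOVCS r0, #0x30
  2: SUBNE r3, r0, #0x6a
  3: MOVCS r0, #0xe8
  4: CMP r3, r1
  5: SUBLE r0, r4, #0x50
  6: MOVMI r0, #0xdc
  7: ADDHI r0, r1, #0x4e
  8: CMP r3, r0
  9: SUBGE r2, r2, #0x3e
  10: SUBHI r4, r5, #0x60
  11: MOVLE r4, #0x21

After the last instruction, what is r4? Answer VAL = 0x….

VAL = 0x3a

[0] flags=1001 → (cmp)
[1] flags=1001 CS?F → skip
[2] flags=1001 NE?T → r3=0x2a
[3] flags=1001 CS?F → skip
[4] flags=1000 → (cmp)
[5] flags=1000 LE?T → r0=0xea
[6] flags=1000 MI?T → r0=0xdc
[7] flags=1000 HI?F → skip
[8] flags=0000 → (cmp)
[9] flags=0000 GE?T → r2=0x78
[10] flags=0000 HI?F → skip
[11] flags=0000 LE?F → skip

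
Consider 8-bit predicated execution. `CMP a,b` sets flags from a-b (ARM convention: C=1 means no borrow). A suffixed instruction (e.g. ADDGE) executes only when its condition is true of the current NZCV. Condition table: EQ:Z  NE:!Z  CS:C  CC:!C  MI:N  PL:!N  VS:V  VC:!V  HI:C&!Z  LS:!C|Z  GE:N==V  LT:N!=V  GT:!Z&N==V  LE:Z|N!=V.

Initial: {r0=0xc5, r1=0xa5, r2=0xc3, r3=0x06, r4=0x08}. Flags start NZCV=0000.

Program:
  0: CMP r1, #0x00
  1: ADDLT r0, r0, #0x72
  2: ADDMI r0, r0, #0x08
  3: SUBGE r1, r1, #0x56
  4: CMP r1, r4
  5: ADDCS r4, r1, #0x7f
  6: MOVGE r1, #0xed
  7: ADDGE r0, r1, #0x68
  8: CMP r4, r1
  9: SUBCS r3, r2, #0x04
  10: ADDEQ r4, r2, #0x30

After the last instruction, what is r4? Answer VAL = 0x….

VAL = 0x24

[0] flags=1010 → (cmp)
[1] flags=1010 LT?T → r0=0x37
[2] flags=1010 MI?T → r0=0x3f
[3] flags=1010 GE?F → skip
[4] flags=1010 → (cmp)
[5] flags=1010 CS?T → r4=0x24
[6] flags=1010 GE?F → skip
[7] flags=1010 GE?F → skip
[8] flags=0000 → (cmp)
[9] flags=0000 CS?F → skip
[10] flags=0000 EQ?F → skip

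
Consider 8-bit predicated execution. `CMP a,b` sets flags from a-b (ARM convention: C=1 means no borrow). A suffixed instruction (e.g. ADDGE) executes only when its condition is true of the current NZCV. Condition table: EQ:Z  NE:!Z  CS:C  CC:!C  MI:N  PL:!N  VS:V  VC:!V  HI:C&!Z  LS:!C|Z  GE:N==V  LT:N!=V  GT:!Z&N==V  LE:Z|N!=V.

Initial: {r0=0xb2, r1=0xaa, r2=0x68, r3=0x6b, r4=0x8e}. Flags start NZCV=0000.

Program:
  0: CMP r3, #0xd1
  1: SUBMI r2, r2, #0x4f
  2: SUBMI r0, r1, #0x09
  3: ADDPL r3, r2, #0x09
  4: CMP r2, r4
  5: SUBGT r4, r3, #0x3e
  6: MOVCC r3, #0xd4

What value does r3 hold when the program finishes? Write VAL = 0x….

VAL = 0xd4

0: ✓ CMP  NZCV=1001
1: ✓ SUBMI  r2←0x19
2: ✓ SUBMI  r0←0xa1
3: · ADDPL
4: ✓ CMP  NZCV=1001
5: ✓ SUBGT  r4←0x2d
6: ✓ MOVCC  r3←0xd4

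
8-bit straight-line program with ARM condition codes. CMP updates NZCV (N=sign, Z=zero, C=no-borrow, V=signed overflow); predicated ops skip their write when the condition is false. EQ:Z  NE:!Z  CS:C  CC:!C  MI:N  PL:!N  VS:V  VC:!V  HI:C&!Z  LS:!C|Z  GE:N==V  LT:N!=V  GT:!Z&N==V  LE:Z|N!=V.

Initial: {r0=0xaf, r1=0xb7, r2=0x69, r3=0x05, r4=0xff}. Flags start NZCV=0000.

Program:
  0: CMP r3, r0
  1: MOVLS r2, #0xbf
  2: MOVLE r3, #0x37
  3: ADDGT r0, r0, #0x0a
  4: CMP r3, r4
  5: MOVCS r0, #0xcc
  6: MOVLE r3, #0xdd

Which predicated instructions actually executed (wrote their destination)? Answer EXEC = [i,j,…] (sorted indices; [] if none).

EXEC = [1,3]

0: ✓ CMP  NZCV=0000
1: ✓ MOVLS  r2←0xbf
2: · MOVLE
3: ✓ ADDGT  r0←0xb9
4: ✓ CMP  NZCV=0000
5: · MOVCS
6: · MOVLE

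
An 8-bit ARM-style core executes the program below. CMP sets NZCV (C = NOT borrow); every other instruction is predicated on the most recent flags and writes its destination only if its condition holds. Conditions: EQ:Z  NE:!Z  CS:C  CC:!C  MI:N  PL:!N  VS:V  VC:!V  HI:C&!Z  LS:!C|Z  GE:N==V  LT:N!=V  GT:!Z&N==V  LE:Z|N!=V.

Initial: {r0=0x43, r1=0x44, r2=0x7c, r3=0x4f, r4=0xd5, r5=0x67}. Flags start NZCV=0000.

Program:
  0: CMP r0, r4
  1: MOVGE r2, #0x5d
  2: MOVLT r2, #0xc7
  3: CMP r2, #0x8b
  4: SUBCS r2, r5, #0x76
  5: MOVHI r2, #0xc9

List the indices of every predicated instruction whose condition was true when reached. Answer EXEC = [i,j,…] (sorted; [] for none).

[0] flags=0000 → (cmp)
[1] flags=0000 GE?T → r2=0x5d
[2] flags=0000 LT?F → skip
[3] flags=1001 → (cmp)
[4] flags=1001 CS?F → skip
[5] flags=1001 HI?F → skip

EXEC = [1]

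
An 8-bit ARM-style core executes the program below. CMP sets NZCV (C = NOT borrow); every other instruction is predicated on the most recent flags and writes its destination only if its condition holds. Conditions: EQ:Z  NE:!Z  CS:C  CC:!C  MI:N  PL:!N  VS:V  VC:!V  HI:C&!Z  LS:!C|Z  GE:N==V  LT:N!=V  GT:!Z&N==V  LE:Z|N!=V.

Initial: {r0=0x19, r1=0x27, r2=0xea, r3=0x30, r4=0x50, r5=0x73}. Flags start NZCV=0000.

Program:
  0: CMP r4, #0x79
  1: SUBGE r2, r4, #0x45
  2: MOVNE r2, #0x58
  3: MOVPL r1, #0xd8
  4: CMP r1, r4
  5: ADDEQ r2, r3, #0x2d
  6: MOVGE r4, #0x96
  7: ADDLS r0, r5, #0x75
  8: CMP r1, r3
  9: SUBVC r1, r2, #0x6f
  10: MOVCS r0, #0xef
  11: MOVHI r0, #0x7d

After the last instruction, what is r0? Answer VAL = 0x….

VAL = 0xe8

[0] flags=1000 → (cmp)
[1] flags=1000 GE?F → skip
[2] flags=1000 NE?T → r2=0x58
[3] flags=1000 PL?F → skip
[4] flags=1000 → (cmp)
[5] flags=1000 EQ?F → skip
[6] flags=1000 GE?F → skip
[7] flags=1000 LS?T → r0=0xe8
[8] flags=1000 → (cmp)
[9] flags=1000 VC?T → r1=0xe9
[10] flags=1000 CS?F → skip
[11] flags=1000 HI?F → skip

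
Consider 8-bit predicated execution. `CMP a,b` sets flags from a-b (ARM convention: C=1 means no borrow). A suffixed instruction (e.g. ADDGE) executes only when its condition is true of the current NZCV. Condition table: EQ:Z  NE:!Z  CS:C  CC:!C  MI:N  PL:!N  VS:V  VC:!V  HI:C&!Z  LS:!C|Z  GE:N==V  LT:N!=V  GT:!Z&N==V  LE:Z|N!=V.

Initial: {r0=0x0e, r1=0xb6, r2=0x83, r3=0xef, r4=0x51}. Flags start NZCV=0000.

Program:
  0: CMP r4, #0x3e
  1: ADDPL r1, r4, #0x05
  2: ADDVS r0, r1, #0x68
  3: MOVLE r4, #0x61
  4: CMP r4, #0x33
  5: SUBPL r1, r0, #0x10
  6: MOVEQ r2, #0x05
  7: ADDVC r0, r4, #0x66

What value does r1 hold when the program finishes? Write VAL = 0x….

VAL = 0xfe

0: ✓ CMP  NZCV=0010
1: ✓ ADDPL  r1←0x56
2: · ADDVS
3: · MOVLE
4: ✓ CMP  NZCV=0010
5: ✓ SUBPL  r1←0xfe
6: · MOVEQ
7: ✓ ADDVC  r0←0xb7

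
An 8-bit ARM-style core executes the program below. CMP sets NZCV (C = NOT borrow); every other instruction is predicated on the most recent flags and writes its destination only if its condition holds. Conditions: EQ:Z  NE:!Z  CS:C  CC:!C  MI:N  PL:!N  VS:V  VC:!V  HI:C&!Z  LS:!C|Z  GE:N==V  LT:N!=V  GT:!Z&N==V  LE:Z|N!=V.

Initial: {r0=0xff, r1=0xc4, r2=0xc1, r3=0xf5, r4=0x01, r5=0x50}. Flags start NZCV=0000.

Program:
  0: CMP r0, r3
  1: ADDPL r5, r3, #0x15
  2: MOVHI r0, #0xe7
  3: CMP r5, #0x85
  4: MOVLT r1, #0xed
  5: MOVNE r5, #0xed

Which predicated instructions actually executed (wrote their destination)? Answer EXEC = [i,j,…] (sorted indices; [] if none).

0: ✓ CMP  NZCV=0010
1: ✓ ADDPL  r5←0x0a
2: ✓ MOVHI  r0←0xe7
3: ✓ CMP  NZCV=1001
4: · MOVLT
5: ✓ MOVNE  r5←0xed

EXEC = [1,2,5]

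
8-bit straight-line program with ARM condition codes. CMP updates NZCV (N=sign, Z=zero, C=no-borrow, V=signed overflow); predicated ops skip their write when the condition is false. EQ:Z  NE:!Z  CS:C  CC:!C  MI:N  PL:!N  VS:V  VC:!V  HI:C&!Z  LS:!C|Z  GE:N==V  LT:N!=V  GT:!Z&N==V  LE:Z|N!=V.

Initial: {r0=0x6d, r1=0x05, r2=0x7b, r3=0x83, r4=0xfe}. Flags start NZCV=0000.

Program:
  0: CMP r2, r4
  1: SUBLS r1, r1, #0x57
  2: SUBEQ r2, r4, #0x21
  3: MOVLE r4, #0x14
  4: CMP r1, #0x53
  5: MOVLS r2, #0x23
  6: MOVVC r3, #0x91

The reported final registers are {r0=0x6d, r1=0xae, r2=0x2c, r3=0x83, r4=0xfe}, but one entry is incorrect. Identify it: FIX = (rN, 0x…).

[0] flags=0000 → (cmp)
[1] flags=0000 LS?T → r1=0xae
[2] flags=0000 EQ?F → skip
[3] flags=0000 LE?F → skip
[4] flags=0011 → (cmp)
[5] flags=0011 LS?F → skip
[6] flags=0011 VC?F → skip

FIX = (r2, 0x7b)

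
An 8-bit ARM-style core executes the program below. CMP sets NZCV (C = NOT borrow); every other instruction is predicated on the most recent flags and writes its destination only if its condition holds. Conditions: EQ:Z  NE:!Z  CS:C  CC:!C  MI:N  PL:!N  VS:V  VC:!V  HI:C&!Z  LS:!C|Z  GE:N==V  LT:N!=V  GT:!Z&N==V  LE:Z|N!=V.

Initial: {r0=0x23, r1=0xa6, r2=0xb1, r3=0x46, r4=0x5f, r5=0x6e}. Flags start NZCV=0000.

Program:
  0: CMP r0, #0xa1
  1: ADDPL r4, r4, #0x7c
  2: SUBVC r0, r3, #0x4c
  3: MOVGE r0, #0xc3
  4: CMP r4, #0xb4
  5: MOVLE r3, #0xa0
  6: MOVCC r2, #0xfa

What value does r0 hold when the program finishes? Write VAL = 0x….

VAL = 0xc3

[0] flags=1001 → (cmp)
[1] flags=1001 PL?F → skip
[2] flags=1001 VC?F → skip
[3] flags=1001 GE?T → r0=0xc3
[4] flags=1001 → (cmp)
[5] flags=1001 LE?F → skip
[6] flags=1001 CC?T → r2=0xfa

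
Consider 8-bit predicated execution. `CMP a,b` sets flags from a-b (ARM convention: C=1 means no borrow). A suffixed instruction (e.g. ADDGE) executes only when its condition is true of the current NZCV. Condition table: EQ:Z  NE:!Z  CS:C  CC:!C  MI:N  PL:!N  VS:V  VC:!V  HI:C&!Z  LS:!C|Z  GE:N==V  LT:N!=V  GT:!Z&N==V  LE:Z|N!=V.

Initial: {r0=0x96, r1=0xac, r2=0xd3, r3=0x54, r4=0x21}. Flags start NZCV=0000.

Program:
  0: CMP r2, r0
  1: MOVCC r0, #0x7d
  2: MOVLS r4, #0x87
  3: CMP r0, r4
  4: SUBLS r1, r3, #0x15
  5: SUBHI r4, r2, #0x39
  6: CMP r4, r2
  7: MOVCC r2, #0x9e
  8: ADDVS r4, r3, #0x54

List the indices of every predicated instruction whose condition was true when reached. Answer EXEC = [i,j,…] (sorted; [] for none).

EXEC = [5,7]

0: ✓ CMP  NZCV=0010
1: · MOVCC
2: · MOVLS
3: ✓ CMP  NZCV=0011
4: · SUBLS
5: ✓ SUBHI  r4←0x9a
6: ✓ CMP  NZCV=1000
7: ✓ MOVCC  r2←0x9e
8: · ADDVS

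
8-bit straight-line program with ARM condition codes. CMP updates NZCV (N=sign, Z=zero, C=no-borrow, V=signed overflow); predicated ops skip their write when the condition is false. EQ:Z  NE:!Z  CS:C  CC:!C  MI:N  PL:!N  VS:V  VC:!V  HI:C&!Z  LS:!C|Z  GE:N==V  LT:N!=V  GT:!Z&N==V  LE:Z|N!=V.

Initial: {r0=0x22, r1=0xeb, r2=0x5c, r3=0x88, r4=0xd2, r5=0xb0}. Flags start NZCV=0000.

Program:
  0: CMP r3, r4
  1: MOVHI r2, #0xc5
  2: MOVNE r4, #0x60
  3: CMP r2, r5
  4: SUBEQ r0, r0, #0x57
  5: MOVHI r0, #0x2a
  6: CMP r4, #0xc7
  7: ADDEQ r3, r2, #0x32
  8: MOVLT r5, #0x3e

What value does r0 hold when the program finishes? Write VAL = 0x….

[0] flags=1000 → (cmp)
[1] flags=1000 HI?F → skip
[2] flags=1000 NE?T → r4=0x60
[3] flags=1001 → (cmp)
[4] flags=1001 EQ?F → skip
[5] flags=1001 HI?F → skip
[6] flags=1001 → (cmp)
[7] flags=1001 EQ?F → skip
[8] flags=1001 LT?F → skip

VAL = 0x22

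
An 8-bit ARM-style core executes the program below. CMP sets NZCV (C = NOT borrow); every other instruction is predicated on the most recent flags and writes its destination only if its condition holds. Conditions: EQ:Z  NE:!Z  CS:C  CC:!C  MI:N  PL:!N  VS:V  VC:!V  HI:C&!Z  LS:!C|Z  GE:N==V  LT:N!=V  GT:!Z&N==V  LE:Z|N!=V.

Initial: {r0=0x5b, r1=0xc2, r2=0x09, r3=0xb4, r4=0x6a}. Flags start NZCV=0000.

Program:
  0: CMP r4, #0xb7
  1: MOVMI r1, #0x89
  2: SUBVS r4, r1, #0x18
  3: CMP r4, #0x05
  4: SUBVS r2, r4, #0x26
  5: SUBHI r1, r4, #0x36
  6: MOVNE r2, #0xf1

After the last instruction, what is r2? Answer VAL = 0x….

0: ✓ CMP  NZCV=1001
1: ✓ MOVMI  r1←0x89
2: ✓ SUBVS  r4←0x71
3: ✓ CMP  NZCV=0010
4: · SUBVS
5: ✓ SUBHI  r1←0x3b
6: ✓ MOVNE  r2←0xf1

VAL = 0xf1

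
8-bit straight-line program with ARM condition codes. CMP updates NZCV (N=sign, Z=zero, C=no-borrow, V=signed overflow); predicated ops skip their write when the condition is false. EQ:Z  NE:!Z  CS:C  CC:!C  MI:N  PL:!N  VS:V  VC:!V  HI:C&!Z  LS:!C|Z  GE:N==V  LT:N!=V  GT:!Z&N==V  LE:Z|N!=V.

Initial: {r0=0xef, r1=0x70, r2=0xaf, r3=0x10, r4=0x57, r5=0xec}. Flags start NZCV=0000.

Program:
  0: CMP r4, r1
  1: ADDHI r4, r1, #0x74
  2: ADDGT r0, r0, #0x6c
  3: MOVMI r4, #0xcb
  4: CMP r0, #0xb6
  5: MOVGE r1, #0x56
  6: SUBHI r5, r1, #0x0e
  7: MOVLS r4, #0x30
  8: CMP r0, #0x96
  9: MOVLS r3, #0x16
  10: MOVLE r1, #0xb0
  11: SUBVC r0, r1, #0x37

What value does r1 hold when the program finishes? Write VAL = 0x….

[0] flags=1000 → (cmp)
[1] flags=1000 HI?F → skip
[2] flags=1000 GT?F → skip
[3] flags=1000 MI?T → r4=0xcb
[4] flags=0010 → (cmp)
[5] flags=0010 GE?T → r1=0x56
[6] flags=0010 HI?T → r5=0x48
[7] flags=0010 LS?F → skip
[8] flags=0010 → (cmp)
[9] flags=0010 LS?F → skip
[10] flags=0010 LE?F → skip
[11] flags=0010 VC?T → r0=0x1f

VAL = 0x56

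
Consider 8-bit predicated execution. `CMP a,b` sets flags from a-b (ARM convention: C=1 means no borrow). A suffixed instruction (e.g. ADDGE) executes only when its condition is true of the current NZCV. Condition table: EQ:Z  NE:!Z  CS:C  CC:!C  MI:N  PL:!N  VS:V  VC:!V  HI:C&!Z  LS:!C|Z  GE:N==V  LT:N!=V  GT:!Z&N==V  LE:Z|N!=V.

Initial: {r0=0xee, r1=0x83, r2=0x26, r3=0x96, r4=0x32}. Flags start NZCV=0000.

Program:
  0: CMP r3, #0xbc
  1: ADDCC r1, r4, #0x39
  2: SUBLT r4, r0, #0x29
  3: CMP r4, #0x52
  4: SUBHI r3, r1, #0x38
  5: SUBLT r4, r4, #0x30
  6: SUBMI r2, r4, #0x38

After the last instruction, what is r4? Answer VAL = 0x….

0: ✓ CMP  NZCV=1000
1: ✓ ADDCC  r1←0x6b
2: ✓ SUBLT  r4←0xc5
3: ✓ CMP  NZCV=0011
4: ✓ SUBHI  r3←0x33
5: ✓ SUBLT  r4←0x95
6: · SUBMI

VAL = 0x95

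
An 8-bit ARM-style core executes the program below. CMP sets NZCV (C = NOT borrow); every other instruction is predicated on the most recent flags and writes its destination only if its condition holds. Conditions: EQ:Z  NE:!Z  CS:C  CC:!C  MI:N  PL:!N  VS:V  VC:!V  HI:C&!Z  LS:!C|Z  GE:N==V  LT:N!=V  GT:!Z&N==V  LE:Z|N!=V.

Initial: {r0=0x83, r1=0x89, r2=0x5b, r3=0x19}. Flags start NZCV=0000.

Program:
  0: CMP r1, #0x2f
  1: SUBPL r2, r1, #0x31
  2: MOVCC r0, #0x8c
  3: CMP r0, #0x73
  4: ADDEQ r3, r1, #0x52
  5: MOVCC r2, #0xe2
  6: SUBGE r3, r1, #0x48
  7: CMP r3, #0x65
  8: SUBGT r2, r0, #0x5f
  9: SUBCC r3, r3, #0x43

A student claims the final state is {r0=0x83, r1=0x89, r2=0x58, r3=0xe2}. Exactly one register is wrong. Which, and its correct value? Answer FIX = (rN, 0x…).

FIX = (r3, 0xd6)

0: ✓ CMP  NZCV=0011
1: ✓ SUBPL  r2←0x58
2: · MOVCC
3: ✓ CMP  NZCV=0011
4: · ADDEQ
5: · MOVCC
6: · SUBGE
7: ✓ CMP  NZCV=1000
8: · SUBGT
9: ✓ SUBCC  r3←0xd6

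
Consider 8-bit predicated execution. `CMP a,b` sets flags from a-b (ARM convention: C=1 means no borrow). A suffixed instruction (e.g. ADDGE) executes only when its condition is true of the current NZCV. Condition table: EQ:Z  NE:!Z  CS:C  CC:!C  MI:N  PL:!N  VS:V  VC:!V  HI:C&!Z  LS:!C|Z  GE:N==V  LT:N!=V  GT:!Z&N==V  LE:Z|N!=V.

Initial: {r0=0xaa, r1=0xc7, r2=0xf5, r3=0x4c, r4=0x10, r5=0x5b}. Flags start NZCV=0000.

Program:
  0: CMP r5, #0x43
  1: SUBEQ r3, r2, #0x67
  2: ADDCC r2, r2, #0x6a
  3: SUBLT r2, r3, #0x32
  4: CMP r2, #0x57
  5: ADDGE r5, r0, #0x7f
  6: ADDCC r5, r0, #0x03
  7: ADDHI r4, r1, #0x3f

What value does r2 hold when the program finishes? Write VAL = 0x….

VAL = 0xf5

0: ✓ CMP  NZCV=0010
1: · SUBEQ
2: · ADDCC
3: · SUBLT
4: ✓ CMP  NZCV=1010
5: · ADDGE
6: · ADDCC
7: ✓ ADDHI  r4←0x06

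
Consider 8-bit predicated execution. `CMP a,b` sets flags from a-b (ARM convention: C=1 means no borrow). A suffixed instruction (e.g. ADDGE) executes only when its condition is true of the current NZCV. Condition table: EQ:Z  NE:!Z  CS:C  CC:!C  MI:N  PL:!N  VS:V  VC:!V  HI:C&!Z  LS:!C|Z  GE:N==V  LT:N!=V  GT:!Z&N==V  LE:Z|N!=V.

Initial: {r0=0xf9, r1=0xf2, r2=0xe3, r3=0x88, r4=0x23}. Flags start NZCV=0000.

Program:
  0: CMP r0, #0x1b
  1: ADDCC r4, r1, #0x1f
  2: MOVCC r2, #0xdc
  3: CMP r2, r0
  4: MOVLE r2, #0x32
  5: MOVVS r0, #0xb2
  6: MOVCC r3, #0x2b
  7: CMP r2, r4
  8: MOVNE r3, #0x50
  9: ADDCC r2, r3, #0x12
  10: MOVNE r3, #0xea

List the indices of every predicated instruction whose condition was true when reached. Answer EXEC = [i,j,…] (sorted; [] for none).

[0] flags=1010 → (cmp)
[1] flags=1010 CC?F → skip
[2] flags=1010 CC?F → skip
[3] flags=1000 → (cmp)
[4] flags=1000 LE?T → r2=0x32
[5] flags=1000 VS?F → skip
[6] flags=1000 CC?T → r3=0x2b
[7] flags=0010 → (cmp)
[8] flags=0010 NE?T → r3=0x50
[9] flags=0010 CC?F → skip
[10] flags=0010 NE?T → r3=0xea

EXEC = [4,6,8,10]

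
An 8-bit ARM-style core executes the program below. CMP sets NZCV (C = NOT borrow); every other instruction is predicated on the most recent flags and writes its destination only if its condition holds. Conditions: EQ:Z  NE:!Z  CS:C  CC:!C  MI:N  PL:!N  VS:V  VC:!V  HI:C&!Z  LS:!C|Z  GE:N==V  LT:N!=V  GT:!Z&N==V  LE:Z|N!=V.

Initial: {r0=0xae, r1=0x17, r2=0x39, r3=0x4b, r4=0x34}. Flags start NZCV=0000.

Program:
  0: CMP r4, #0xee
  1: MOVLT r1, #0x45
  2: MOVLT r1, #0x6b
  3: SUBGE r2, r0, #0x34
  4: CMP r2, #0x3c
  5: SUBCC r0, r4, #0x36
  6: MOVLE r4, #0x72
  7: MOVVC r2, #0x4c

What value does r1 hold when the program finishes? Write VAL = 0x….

VAL = 0x17

0: ✓ CMP  NZCV=0000
1: · MOVLT
2: · MOVLT
3: ✓ SUBGE  r2←0x7a
4: ✓ CMP  NZCV=0010
5: · SUBCC
6: · MOVLE
7: ✓ MOVVC  r2←0x4c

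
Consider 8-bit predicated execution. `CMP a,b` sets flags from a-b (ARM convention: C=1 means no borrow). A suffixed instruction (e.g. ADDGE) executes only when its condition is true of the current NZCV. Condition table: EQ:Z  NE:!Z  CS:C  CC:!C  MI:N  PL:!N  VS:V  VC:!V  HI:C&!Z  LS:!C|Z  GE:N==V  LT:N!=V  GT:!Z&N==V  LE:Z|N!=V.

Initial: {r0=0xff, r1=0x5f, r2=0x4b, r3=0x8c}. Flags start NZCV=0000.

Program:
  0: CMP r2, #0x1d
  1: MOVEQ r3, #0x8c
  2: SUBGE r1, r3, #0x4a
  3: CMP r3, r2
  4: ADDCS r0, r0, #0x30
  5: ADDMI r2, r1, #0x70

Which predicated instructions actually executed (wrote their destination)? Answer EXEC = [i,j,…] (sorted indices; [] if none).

[0] flags=0010 → (cmp)
[1] flags=0010 EQ?F → skip
[2] flags=0010 GE?T → r1=0x42
[3] flags=0011 → (cmp)
[4] flags=0011 CS?T → r0=0x2f
[5] flags=0011 MI?F → skip

EXEC = [2,4]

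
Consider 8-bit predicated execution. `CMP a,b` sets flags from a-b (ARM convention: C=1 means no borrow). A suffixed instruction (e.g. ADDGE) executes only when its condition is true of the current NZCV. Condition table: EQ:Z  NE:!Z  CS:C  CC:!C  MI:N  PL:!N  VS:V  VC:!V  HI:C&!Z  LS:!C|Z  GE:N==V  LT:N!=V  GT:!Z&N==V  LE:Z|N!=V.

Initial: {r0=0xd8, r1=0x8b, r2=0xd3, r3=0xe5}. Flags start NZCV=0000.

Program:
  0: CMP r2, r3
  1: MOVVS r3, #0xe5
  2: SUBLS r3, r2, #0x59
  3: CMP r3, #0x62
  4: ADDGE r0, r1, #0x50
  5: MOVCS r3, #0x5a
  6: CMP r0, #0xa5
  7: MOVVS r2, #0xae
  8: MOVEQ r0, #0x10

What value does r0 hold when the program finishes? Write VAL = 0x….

[0] flags=1000 → (cmp)
[1] flags=1000 VS?F → skip
[2] flags=1000 LS?T → r3=0x7a
[3] flags=0010 → (cmp)
[4] flags=0010 GE?T → r0=0xdb
[5] flags=0010 CS?T → r3=0x5a
[6] flags=0010 → (cmp)
[7] flags=0010 VS?F → skip
[8] flags=0010 EQ?F → skip

VAL = 0xdb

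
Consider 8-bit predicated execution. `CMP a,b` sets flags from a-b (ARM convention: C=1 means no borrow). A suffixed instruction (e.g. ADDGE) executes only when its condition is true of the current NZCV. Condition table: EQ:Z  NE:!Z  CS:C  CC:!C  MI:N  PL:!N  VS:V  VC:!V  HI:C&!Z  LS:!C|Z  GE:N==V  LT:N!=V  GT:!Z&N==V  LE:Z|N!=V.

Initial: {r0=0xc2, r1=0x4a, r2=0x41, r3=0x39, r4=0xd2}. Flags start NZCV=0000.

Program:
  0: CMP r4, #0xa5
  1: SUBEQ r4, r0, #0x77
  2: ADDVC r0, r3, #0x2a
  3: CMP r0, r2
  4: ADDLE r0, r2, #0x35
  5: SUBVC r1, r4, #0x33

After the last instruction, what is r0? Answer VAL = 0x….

VAL = 0x63

0: ✓ CMP  NZCV=0010
1: · SUBEQ
2: ✓ ADDVC  r0←0x63
3: ✓ CMP  NZCV=0010
4: · ADDLE
5: ✓ SUBVC  r1←0x9f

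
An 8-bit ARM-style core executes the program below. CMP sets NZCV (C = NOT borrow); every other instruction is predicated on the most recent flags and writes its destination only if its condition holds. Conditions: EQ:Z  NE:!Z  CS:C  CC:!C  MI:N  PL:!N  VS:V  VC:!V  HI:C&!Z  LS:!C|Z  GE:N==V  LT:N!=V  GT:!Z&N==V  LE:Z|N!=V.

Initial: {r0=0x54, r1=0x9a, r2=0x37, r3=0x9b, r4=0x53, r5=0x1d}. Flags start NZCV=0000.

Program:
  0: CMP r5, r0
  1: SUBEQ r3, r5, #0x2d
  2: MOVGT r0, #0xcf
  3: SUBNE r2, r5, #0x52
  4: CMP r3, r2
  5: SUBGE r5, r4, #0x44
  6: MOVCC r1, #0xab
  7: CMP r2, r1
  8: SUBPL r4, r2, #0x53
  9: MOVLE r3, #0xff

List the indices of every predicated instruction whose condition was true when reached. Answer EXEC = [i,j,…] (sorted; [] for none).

EXEC = [3,6,8]

0: ✓ CMP  NZCV=1000
1: · SUBEQ
2: · MOVGT
3: ✓ SUBNE  r2←0xcb
4: ✓ CMP  NZCV=1000
5: · SUBGE
6: ✓ MOVCC  r1←0xab
7: ✓ CMP  NZCV=0010
8: ✓ SUBPL  r4←0x78
9: · MOVLE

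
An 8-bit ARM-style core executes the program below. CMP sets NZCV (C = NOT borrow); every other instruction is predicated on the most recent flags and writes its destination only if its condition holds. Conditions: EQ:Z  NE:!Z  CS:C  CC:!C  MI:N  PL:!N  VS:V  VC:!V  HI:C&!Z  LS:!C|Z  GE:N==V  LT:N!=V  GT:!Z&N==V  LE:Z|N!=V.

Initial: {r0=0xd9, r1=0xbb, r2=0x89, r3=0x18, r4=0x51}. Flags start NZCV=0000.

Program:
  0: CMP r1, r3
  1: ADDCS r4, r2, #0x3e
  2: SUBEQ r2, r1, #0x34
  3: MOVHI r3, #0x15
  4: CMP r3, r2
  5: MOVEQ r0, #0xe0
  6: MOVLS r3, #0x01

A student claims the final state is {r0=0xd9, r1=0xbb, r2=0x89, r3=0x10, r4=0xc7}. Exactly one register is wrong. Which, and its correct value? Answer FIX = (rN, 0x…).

FIX = (r3, 0x01)

[0] flags=1010 → (cmp)
[1] flags=1010 CS?T → r4=0xc7
[2] flags=1010 EQ?F → skip
[3] flags=1010 HI?T → r3=0x15
[4] flags=1001 → (cmp)
[5] flags=1001 EQ?F → skip
[6] flags=1001 LS?T → r3=0x01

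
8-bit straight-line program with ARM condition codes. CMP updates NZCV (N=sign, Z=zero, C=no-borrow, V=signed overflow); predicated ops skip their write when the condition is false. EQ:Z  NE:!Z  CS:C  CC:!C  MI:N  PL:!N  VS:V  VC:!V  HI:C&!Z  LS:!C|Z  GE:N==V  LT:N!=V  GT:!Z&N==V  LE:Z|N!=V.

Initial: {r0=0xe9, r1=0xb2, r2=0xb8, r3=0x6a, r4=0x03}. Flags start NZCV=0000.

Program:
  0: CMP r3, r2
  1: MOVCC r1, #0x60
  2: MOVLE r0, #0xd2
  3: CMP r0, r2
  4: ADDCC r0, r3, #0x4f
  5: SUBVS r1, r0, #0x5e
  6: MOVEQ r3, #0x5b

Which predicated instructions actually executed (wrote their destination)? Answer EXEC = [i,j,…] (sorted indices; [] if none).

EXEC = [1]

[0] flags=1001 → (cmp)
[1] flags=1001 CC?T → r1=0x60
[2] flags=1001 LE?F → skip
[3] flags=0010 → (cmp)
[4] flags=0010 CC?F → skip
[5] flags=0010 VS?F → skip
[6] flags=0010 EQ?F → skip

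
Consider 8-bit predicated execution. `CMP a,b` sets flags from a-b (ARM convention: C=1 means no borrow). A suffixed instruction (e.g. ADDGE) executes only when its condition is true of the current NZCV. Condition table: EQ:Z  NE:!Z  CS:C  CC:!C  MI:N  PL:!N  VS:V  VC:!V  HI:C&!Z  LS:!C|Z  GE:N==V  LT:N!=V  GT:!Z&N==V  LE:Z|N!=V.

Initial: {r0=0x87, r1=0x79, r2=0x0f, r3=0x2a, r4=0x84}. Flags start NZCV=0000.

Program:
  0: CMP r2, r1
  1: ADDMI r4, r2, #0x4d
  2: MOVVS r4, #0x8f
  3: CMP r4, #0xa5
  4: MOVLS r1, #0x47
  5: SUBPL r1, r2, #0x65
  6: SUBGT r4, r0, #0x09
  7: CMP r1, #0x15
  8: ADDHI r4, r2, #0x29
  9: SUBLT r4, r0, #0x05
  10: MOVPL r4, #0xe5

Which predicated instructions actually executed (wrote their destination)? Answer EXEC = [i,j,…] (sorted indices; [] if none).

0: ✓ CMP  NZCV=1000
1: ✓ ADDMI  r4←0x5c
2: · MOVVS
3: ✓ CMP  NZCV=1001
4: ✓ MOVLS  r1←0x47
5: · SUBPL
6: ✓ SUBGT  r4←0x7e
7: ✓ CMP  NZCV=0010
8: ✓ ADDHI  r4←0x38
9: · SUBLT
10: ✓ MOVPL  r4←0xe5

EXEC = [1,4,6,8,10]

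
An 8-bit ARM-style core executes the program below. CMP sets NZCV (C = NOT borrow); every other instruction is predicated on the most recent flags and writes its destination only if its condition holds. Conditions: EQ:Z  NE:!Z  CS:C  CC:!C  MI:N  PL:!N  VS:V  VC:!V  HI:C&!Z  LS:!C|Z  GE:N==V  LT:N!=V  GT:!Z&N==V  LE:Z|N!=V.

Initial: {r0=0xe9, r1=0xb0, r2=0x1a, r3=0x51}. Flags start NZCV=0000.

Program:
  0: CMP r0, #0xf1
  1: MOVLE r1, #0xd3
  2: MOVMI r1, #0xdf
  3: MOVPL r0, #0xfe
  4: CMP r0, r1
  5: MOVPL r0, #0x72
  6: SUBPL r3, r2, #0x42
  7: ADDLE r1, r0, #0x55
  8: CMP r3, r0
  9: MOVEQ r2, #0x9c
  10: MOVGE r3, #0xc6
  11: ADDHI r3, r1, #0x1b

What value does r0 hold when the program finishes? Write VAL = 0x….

[0] flags=1000 → (cmp)
[1] flags=1000 LE?T → r1=0xd3
[2] flags=1000 MI?T → r1=0xdf
[3] flags=1000 PL?F → skip
[4] flags=0010 → (cmp)
[5] flags=0010 PL?T → r0=0x72
[6] flags=0010 PL?T → r3=0xd8
[7] flags=0010 LE?F → skip
[8] flags=0011 → (cmp)
[9] flags=0011 EQ?F → skip
[10] flags=0011 GE?F → skip
[11] flags=0011 HI?T → r3=0xfa

VAL = 0x72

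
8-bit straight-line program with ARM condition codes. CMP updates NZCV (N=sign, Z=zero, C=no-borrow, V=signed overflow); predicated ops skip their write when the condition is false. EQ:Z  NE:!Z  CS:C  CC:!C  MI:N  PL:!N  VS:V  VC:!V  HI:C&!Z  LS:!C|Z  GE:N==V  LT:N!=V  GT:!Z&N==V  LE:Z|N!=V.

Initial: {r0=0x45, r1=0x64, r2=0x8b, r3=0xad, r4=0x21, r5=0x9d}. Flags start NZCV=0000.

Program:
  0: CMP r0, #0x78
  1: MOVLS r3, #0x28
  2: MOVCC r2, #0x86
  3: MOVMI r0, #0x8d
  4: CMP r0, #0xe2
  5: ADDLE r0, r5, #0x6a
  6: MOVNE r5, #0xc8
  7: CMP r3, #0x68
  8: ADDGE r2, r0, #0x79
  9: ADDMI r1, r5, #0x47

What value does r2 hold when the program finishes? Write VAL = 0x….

0: ✓ CMP  NZCV=1000
1: ✓ MOVLS  r3←0x28
2: ✓ MOVCC  r2←0x86
3: ✓ MOVMI  r0←0x8d
4: ✓ CMP  NZCV=1000
5: ✓ ADDLE  r0←0x07
6: ✓ MOVNE  r5←0xc8
7: ✓ CMP  NZCV=1000
8: · ADDGE
9: ✓ ADDMI  r1←0x0f

VAL = 0x86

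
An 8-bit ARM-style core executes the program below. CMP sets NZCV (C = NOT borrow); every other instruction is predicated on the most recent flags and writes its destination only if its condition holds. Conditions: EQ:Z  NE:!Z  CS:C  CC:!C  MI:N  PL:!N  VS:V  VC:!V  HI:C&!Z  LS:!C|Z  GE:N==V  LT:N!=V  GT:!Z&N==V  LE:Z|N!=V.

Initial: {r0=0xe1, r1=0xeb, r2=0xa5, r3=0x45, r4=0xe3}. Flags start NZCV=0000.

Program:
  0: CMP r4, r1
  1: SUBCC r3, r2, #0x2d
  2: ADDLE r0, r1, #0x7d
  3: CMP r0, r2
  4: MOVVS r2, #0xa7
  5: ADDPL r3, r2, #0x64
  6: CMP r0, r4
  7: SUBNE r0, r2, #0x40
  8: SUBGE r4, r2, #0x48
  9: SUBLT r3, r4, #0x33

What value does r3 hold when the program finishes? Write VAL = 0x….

VAL = 0x78

[0] flags=1000 → (cmp)
[1] flags=1000 CC?T → r3=0x78
[2] flags=1000 LE?T → r0=0x68
[3] flags=1001 → (cmp)
[4] flags=1001 VS?T → r2=0xa7
[5] flags=1001 PL?F → skip
[6] flags=1001 → (cmp)
[7] flags=1001 NE?T → r0=0x67
[8] flags=1001 GE?T → r4=0x5f
[9] flags=1001 LT?F → skip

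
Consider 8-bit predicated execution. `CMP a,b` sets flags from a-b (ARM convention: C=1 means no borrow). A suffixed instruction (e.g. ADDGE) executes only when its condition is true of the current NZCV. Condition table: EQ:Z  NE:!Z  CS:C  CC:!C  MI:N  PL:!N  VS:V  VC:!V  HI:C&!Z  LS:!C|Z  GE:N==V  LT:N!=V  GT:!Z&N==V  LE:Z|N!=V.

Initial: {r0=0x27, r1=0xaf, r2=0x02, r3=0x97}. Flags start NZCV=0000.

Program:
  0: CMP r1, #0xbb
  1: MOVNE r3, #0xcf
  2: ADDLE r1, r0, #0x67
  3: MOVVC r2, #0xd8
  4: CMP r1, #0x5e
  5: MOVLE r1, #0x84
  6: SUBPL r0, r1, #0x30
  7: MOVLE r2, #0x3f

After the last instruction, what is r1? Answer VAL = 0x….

VAL = 0x84

[0] flags=1000 → (cmp)
[1] flags=1000 NE?T → r3=0xcf
[2] flags=1000 LE?T → r1=0x8e
[3] flags=1000 VC?T → r2=0xd8
[4] flags=0011 → (cmp)
[5] flags=0011 LE?T → r1=0x84
[6] flags=0011 PL?T → r0=0x54
[7] flags=0011 LE?T → r2=0x3f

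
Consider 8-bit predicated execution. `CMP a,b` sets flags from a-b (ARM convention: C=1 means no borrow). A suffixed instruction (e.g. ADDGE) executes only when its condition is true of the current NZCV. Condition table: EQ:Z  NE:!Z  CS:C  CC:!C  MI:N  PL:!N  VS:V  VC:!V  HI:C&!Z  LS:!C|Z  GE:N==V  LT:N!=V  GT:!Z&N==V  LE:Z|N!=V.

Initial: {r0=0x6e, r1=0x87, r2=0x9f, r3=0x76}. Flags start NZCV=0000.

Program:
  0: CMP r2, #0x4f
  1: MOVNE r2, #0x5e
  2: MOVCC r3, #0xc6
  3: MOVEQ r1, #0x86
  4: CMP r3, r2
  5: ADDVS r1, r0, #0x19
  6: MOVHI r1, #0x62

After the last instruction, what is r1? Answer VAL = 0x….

0: ✓ CMP  NZCV=0011
1: ✓ MOVNE  r2←0x5e
2: · MOVCC
3: · MOVEQ
4: ✓ CMP  NZCV=0010
5: · ADDVS
6: ✓ MOVHI  r1←0x62

VAL = 0x62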